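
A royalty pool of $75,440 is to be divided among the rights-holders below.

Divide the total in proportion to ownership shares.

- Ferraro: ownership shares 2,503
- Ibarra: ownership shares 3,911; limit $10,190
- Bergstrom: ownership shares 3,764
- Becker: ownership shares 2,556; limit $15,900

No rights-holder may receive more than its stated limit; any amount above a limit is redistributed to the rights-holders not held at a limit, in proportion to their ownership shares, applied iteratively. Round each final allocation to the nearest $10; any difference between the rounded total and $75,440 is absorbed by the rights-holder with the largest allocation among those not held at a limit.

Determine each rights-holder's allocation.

Ferraro: $19,710 | Ibarra: $10,190 | Bergstrom: $29,640 | Becker: $15,900

Combined ownership shares = 12,734.
Proportional shares (ignoring caps): Ferraro 14,828.52; Ibarra 23,169.93; Bergstrom 22,299.05; Becker 15,142.50.
Capped: Ibarra ($10,190); residual $65,250 reallocated over remaining ownership shares 8,823.
Capped: Becker ($15,900); residual $49,350 reallocated over remaining ownership shares 6,267.
Shares after redistribution: Ferraro 19,710.08 → $19,710; Bergstrom 29,639.92 → $29,640.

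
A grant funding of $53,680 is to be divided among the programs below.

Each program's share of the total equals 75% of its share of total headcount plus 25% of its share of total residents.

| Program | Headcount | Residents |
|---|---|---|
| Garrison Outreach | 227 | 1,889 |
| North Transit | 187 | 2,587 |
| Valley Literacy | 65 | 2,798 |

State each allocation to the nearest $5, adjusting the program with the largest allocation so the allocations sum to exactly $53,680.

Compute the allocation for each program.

Totals — headcount 479, residents 7,274.
Blended shares (75% headcount + 25% residents): Garrison Outreach 0.4204; North Transit 0.3817; Valley Literacy 0.1979.
Raw shares: Garrison Outreach 22,564.44; North Transit 20,490.20; Valley Literacy 10,625.36.
At nearest $5: Garrison Outreach $22,565; North Transit $20,490; Valley Literacy $10,625. Sum = $53,680.
No rounding difference to absorb.

Garrison Outreach: $22,565 | North Transit: $20,490 | Valley Literacy: $10,625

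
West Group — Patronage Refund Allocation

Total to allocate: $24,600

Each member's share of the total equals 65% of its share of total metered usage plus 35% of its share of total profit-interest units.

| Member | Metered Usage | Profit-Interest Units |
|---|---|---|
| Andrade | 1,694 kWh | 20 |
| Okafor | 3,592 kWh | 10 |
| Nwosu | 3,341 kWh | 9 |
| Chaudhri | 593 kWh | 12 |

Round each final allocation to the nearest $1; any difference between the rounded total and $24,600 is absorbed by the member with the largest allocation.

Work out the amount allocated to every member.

Andrade: $6,314; Okafor: $7,918; Nwosu: $7,314; Chaudhri: $3,054

Totals — metered usage 9,220, profit-interest units 51.
Composite weights (65% metered usage + 35% profit-interest units): Andrade 0.2567; Okafor 0.3219; Nwosu 0.2973; Chaudhri 0.1242.
Proportional shares: Andrade 6,314.33; Okafor 7,917.75; Nwosu 7,313.62; Chaudhri 3,054.31.
Rounded to nearest $1: Andrade $6,314; Okafor $7,918; Nwosu $7,314; Chaudhri $3,054. Sum = $24,600.
No rounding difference to absorb.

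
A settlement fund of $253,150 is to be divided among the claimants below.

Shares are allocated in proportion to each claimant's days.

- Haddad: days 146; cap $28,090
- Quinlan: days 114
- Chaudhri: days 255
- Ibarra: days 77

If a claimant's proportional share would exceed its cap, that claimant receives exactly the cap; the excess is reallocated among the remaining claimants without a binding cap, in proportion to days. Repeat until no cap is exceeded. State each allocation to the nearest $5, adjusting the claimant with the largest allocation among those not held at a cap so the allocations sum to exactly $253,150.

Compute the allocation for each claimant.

Days total: 592.
Pro-rata shares before constraints: Haddad 62,432.26; Quinlan 48,748.48; Chaudhri 109,042.65; Ibarra 32,926.60.
Cap binds for Haddad ($28,090); balance $225,060 reallocated over remaining days 446.
Remaining shares: Quinlan 57,526.55 → $57,525; Chaudhri 128,677.80 → $128,680; Ibarra 38,855.65 → $38,855.

Haddad: $28,090 | Quinlan: $57,525 | Chaudhri: $128,680 | Ibarra: $38,855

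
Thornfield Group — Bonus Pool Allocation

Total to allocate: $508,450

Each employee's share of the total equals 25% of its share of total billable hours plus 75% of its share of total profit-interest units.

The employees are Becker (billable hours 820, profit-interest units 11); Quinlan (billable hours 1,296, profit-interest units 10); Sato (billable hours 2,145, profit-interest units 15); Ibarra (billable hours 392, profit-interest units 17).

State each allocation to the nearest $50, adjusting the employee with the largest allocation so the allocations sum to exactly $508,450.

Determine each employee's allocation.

Billable hours total 4,653; profit-interest units total 53.
Combined weights (25% billable hours + 75% profit-interest units): Becker 0.1997; Quinlan 0.2111; Sato 0.3275; Ibarra 0.2616.
Proportional shares: Becker 101,546.60; Quinlan 107,355.11; Sato 166,523.67; Ibarra 133,024.61.
At nearest $50: Becker $101,550; Quinlan $107,350; Sato $166,500; Ibarra $133,000. Sum = $508,400.
Difference $508,450 − $508,400 = +$50 applied to largest allocation (Sato): Sato becomes $166,550.

Becker: $101,550 · Quinlan: $107,350 · Sato: $166,550 · Ibarra: $133,000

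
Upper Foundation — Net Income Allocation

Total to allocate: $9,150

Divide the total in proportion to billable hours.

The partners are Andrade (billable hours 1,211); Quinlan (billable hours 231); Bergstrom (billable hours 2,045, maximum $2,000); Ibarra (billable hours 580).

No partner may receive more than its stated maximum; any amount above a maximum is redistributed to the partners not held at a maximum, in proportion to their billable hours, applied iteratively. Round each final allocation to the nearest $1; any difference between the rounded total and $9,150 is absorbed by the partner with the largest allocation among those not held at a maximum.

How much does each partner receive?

Andrade: $4,282 | Quinlan: $817 | Bergstrom: $2,000 | Ibarra: $2,051

Sum of billable hours: 4,067.
Proportional shares (ignoring caps): Andrade 2,724.53; Quinlan 519.71; Bergstrom 4,600.87; Ibarra 1,304.89.
Held at cap: Bergstrom ($2,000); residual $7,150 reallocated over remaining billable hours 2,022.
Remaining shares: Andrade 4,282.22 → $4,282; Quinlan 816.84 → $817; Ibarra 2,050.94 → $2,051.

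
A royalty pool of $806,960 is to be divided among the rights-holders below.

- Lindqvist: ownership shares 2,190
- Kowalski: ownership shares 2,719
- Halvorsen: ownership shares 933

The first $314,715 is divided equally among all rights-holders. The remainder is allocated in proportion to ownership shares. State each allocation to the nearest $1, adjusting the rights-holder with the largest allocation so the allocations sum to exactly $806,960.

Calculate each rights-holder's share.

First tranche $314,715 split equally: $104,905 each.
Remainder $492,245 by ownership shares (total 5,842): Lindqvist 184,528.68 → $184,529; Kowalski 229,102.05 → $229,102; Halvorsen 78,614.27 → $78,614.
Totals: Lindqvist $104,905 + $184,529 = $289,434; Kowalski $104,905 + $229,102 = $334,007; Halvorsen $104,905 + $78,614 = $183,519.

Lindqvist: $289,434; Kowalski: $334,007; Halvorsen: $183,519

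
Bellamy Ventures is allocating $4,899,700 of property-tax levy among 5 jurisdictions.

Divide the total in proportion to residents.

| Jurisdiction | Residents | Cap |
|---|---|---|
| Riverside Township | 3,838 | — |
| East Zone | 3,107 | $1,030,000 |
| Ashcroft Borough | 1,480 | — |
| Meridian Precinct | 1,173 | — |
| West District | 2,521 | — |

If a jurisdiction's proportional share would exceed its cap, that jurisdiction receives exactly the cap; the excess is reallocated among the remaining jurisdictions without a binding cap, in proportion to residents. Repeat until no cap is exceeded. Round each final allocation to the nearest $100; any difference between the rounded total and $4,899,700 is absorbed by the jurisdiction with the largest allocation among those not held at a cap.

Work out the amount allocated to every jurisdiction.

Riverside Township: $1,648,000; East Zone: $1,030,000; Ashcroft Borough: $635,500; Meridian Precinct: $503,700; West District: $1,082,500

Combined residents = 12,119.
Pro-rata shares before constraints: Riverside Township 1,551,699.69; East Zone 1,256,157.10; Ashcroft Borough 598,362.57; Meridian Precinct 474,242.77; West District 1,019,237.87.
Held at cap: East Zone ($1,030,000); residual $3,869,700 reallocated over remaining residents 9,012.
Shares after redistribution: Riverside Township 1,648,014.71 → $1,648,000; Ashcroft Borough 635,503.33 → $635,500; Meridian Precinct 503,679.33 → $503,700; West District 1,082,502.63 → $1,082,500.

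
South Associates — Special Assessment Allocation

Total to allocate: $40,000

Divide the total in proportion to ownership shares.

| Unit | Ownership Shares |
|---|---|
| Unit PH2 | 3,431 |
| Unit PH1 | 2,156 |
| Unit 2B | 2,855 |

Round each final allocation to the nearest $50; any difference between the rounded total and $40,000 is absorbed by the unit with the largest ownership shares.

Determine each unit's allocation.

Unit PH2: $16,250; Unit PH1: $10,200; Unit 2B: $13,550

Ownership shares total: 3,431 + 2,156 + 2,855 = 8,442.
Raw shares: Unit PH2 16,256.81; Unit PH1 10,215.59; Unit 2B 13,527.60.
Rounded to nearest $50: Unit PH2 $16,250; Unit PH1 $10,200; Unit 2B $13,550. Sum = $40,000.
Sum already equals the total — no adjustment.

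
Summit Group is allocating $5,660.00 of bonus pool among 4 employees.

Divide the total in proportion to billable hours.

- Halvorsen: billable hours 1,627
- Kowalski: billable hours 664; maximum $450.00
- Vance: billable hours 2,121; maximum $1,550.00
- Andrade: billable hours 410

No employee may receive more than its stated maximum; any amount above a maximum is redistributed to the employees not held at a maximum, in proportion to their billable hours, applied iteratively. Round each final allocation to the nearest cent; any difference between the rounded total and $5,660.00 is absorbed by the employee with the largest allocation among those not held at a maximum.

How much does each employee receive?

Halvorsen: $2,923.33; Kowalski: $450.00; Vance: $1,550.00; Andrade: $736.67

Total billable hours = 4,822.
Pro-rata shares before constraints: Halvorsen 1,909.7511; Kowalski 779.3944; Vance 2,489.6018; Andrade 481.2526.
Cap binds for Kowalski ($450.00), Vance ($1,550.00); residual $3,660.00 reallocated over remaining billable hours 2,037.
Redistributed shares: Halvorsen 2,923.3284 → $2,923.33; Andrade 736.6716 → $736.67.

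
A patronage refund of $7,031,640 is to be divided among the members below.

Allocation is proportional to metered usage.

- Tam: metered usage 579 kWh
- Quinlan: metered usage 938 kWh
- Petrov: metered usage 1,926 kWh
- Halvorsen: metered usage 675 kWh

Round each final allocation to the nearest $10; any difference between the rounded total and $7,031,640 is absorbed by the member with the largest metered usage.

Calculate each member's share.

Sum of metered usage: 579 + 938 + 1,926 + 675 = 4,118.
Pro-rata amounts: Tam 988,664.29; Quinlan 1,601,670.31; Petrov 3,288,717.49; Halvorsen 1,152,587.91.
After rounding ($10): Tam $988,660; Quinlan $1,601,670; Petrov $3,288,720; Halvorsen $1,152,590. Sum = $7,031,640.
Sum already equals the total — no adjustment.

Tam: $988,660 | Quinlan: $1,601,670 | Petrov: $3,288,720 | Halvorsen: $1,152,590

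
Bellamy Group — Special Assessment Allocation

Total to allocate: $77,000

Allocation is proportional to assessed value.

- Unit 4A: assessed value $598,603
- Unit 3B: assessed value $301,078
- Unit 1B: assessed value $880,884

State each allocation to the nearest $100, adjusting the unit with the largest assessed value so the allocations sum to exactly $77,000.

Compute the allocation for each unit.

Unit 4A: $25,900; Unit 3B: $13,000; Unit 1B: $38,100

Sum of assessed value: 598,603 + 301,078 + 880,884 = 1,780,565.
Pro-rata amounts: Unit 4A 25,886.41; Unit 3B 13,020.03; Unit 1B 38,093.56.
After rounding ($100): Unit 4A $25,900; Unit 3B $13,000; Unit 1B $38,100. Sum = $77,000.
Rounded total matches; no reconciliation needed.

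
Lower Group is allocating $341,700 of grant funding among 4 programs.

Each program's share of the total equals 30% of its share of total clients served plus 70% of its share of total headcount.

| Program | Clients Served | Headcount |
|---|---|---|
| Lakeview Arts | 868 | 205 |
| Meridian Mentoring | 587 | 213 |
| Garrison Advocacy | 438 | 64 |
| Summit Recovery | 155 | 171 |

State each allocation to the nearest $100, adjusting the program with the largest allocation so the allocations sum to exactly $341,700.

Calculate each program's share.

Clients served total 2,048; headcount total 653.
Blended shares (30% clients served + 70% headcount): Lakeview Arts 0.3469; Meridian Mentoring 0.3143; Garrison Advocacy 0.1328; Summit Recovery 0.2060.
Raw shares: Lakeview Arts 118,536.90; Meridian Mentoring 107,402.16; Garrison Advocacy 45,366.34; Summit Recovery 70,394.60.
Rounded to nearest $100: Lakeview Arts $118,500; Meridian Mentoring $107,400; Garrison Advocacy $45,400; Summit Recovery $70,400. Sum = $341,700.
Rounded total matches; no reconciliation needed.

Lakeview Arts: $118,500 · Meridian Mentoring: $107,400 · Garrison Advocacy: $45,400 · Summit Recovery: $70,400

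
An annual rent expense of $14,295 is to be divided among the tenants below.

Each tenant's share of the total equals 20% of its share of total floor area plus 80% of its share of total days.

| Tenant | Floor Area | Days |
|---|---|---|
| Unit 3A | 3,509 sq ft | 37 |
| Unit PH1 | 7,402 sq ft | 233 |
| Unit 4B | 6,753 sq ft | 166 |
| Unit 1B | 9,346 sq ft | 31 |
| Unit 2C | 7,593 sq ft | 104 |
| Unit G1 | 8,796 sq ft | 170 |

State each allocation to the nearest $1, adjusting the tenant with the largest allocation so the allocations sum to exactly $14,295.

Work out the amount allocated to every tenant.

Unit 3A: $802 | Unit PH1: $4,084 | Unit 4B: $3,007 | Unit 1B: $1,094 | Unit 2C: $2,105 | Unit G1: $3,203

Floor area total 43,399; days total 741.
Blended shares (20% floor area + 80% days): Unit 3A 0.0561; Unit PH1 0.2857; Unit 4B 0.2103; Unit 1B 0.0765; Unit 2C 0.1473; Unit G1 0.2241.
Proportional shares: Unit 3A 802.19; Unit PH1 4,083.56; Unit 4B 3,006.78; Unit 1B 1,094.12; Unit 2C 2,105.26; Unit G1 3,203.10.
At nearest $1: Unit 3A $802; Unit PH1 $4,084; Unit 4B $3,007; Unit 1B $1,094; Unit 2C $2,105; Unit G1 $3,203. Sum = $14,295.
Sum already equals the total — no adjustment.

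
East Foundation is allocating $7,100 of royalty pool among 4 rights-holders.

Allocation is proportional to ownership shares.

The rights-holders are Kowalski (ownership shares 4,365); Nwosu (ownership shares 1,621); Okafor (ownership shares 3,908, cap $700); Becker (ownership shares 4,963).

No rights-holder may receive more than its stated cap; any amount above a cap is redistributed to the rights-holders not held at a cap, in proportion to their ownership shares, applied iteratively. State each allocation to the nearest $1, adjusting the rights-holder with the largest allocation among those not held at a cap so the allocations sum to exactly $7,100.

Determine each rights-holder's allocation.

Ownership shares total: 14,857.
Unconstrained shares: Kowalski 2,085.99; Nwosu 774.66; Okafor 1,867.59; Becker 2,371.76.
Held at cap: Okafor ($700); remaining pool $6,400 reallocated over remaining ownership shares 10,949.
Shares after redistribution: Kowalski 2,551.47 → $2,551; Nwosu 947.52 → $948; Becker 2,901.01 → $2,901.

Kowalski: $2,551 | Nwosu: $948 | Okafor: $700 | Becker: $2,901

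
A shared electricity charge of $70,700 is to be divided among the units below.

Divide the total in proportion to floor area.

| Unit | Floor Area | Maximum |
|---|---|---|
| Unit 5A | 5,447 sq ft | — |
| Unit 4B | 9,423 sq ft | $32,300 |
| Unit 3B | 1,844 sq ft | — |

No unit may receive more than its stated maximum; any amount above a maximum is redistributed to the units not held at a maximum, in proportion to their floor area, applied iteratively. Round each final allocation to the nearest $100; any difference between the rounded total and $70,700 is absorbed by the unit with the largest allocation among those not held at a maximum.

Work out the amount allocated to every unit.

Combined floor area = 16,714.
Proportional shares (ignoring caps): Unit 5A 23,040.74; Unit 4B 39,859.17; Unit 3B 7,800.10.
Capped: Unit 4B ($32,300); remaining pool $38,400 reallocated over remaining floor area 7,291.
Remaining shares: Unit 5A 28,688.08 → $28,700; Unit 3B 9,711.92 → $9,700.

Unit 5A: $28,700; Unit 4B: $32,300; Unit 3B: $9,700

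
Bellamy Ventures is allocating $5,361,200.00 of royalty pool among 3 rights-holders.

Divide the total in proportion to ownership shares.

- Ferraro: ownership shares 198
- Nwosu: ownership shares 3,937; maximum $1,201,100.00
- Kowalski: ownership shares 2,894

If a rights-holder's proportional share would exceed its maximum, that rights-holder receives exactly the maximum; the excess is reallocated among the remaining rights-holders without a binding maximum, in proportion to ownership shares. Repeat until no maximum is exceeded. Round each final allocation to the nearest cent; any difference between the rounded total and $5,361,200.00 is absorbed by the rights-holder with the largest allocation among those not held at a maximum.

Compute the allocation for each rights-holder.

Ferraro: $266,397.09 · Nwosu: $1,201,100.00 · Kowalski: $3,893,702.91

Total ownership shares = 7,029.
Proportional shares (ignoring caps): Ferraro 151,019.7183; Nwosu 3,002,851.6716; Kowalski 2,207,328.6100.
Cap binds for Nwosu ($1,201,100.00); remaining pool $4,160,100.00 reallocated over remaining ownership shares 3,092.
Shares after redistribution: Ferraro 266,397.0893 → $266,397.09; Kowalski 3,893,702.9107 → $3,893,702.91.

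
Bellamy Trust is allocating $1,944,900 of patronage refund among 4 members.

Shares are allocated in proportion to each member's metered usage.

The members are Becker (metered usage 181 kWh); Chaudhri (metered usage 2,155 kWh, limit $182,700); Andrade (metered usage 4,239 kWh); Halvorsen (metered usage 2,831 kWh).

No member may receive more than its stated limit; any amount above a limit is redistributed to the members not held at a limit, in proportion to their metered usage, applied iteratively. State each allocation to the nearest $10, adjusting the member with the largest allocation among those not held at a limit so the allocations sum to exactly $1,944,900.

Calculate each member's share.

Becker: $43,990 | Chaudhri: $182,700 | Andrade: $1,030,200 | Halvorsen: $688,010

Total metered usage = 9,406.
Pro-rata shares before constraints: Becker 37,425.78; Chaudhri 445,594.25; Andrade 876,507.67; Halvorsen 585,372.30.
Capped: Chaudhri ($182,700); residual $1,762,200 reallocated over remaining metered usage 7,251.
Redistributed shares: Becker 43,988.17 → $43,990; Andrade 1,030,198.01 → $1,030,200; Halvorsen 688,013.82 → $688,010.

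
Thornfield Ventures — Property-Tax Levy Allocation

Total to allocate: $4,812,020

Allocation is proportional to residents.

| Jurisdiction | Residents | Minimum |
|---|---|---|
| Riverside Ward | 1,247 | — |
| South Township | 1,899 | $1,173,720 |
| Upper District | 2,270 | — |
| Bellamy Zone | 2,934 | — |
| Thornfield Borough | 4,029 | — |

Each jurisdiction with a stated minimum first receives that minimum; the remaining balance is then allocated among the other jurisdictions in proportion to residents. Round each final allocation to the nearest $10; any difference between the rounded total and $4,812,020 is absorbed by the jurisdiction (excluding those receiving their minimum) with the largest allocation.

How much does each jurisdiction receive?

Minimums first: South Township $1,173,720. Balance $3,638,300.
Balance split over remaining residents 10,480: Riverside Ward 432,916.04 → $432,920; Upper District 788,066.89 → $788,070; Bellamy Zone 1,018,585.13 → $1,018,590; Thornfield Borough 1,398,731.94 → $1,398,730.
Rounding difference −$10 applied to Thornfield Borough → $1,398,720.

Riverside Ward: $432,920 | South Township: $1,173,720 | Upper District: $788,070 | Bellamy Zone: $1,018,590 | Thornfield Borough: $1,398,720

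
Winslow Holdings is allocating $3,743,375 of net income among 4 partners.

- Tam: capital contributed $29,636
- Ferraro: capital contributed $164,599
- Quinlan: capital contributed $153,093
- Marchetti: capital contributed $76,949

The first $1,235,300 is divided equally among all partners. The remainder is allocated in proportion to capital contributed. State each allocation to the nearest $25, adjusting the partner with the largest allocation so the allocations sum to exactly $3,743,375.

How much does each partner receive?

First tranche $1,235,300 split equally: $308,825 each.
Remainder $2,508,075 by capital contributed (total 424,277): Tam 175,190.53 → $175,200; Ferraro 973,012.06 → $973,000; Quinlan 904,995.38 → $905,000; Marchetti 454,877.03 → $454,875.
Totals: Tam $308,825 + $175,200 = $484,025; Ferraro $308,825 + $973,000 = $1,281,825; Quinlan $308,825 + $905,000 = $1,213,825; Marchetti $308,825 + $454,875 = $763,700.

Tam: $484,025; Ferraro: $1,281,825; Quinlan: $1,213,825; Marchetti: $763,700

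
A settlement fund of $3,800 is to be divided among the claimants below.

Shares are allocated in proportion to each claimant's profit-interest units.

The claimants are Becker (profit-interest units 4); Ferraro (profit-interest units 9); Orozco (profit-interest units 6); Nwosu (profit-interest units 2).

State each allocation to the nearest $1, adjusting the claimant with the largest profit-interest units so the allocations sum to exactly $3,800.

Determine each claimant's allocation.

Profit-interest units total: 21.
Unrounded shares: Becker 4/21 × $3,800 = 723.81; Ferraro 9/21 × $3,800 = 1,628.57; Orozco 6/21 × $3,800 = 1,085.71; Nwosu 2/21 × $3,800 = 361.90.
At nearest $1: Becker $724; Ferraro $1,629; Orozco $1,086; Nwosu $362. Sum = $3,801.
Difference $3,800 − $3,801 = −$1 applied to largest profit-interest units (Ferraro): Ferraro becomes $1,628.

Becker: $724; Ferraro: $1,628; Orozco: $1,086; Nwosu: $362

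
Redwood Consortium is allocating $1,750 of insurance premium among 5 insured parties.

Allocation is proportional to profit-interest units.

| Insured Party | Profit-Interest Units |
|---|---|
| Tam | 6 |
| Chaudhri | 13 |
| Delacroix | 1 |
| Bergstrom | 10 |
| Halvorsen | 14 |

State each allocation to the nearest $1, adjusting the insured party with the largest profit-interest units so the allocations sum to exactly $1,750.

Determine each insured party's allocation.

Tam: $239 | Chaudhri: $517 | Delacroix: $40 | Bergstrom: $398 | Halvorsen: $556

Total profit-interest units = 44.
Raw shares: Tam 6/44 × $1,750 = 238.64; Chaudhri 13/44 × $1,750 = 517.05; Delacroix 1/44 × $1,750 = 39.77; Bergstrom 10/44 × $1,750 = 397.73; Halvorsen 14/44 × $1,750 = 556.82.
Rounded to nearest $1: Tam $239; Chaudhri $517; Delacroix $40; Bergstrom $398; Halvorsen $557. Sum = $1,751.
Difference $1,750 − $1,751 = −$1 applied to largest profit-interest units (Halvorsen): Halvorsen becomes $556.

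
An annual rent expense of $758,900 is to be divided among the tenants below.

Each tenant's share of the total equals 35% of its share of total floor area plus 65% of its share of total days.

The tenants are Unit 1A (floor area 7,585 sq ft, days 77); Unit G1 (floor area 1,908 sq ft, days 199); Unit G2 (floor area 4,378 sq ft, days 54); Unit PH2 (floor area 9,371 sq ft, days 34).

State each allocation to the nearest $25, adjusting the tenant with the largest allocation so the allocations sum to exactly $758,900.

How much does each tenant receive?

Unit 1A: $191,025; Unit G1: $291,500; Unit G2: $123,200; Unit PH2: $153,175

Totals — floor area 23,242, days 364.
Composite weights (35% floor area + 65% days): Unit 1A 0.2517; Unit G1 0.3841; Unit G2 0.1624; Unit PH2 0.2018.
Pro-rata amounts: Unit 1A 191,031.90; Unit G1 291,485.60; Unit G2 123,212.45; Unit PH2 153,170.05.
At nearest $25: Unit 1A $191,025; Unit G1 $291,475; Unit G2 $123,200; Unit PH2 $153,175. Sum = $758,875.
Difference $758,900 − $758,875 = +$25 applied to largest allocation (Unit G1): Unit G1 becomes $291,500.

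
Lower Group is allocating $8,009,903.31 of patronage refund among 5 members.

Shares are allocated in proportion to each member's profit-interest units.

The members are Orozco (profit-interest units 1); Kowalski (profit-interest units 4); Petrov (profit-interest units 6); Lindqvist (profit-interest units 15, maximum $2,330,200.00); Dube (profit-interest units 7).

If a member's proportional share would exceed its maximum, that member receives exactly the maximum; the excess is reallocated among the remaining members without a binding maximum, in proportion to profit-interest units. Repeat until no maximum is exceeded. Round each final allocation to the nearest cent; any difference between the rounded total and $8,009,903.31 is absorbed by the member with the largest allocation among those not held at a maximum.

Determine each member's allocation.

Orozco: $315,539.07; Kowalski: $1,262,156.29; Petrov: $1,893,234.44; Lindqvist: $2,330,200.00; Dube: $2,208,773.51

Total profit-interest units = 33.
Unconstrained shares: Orozco 242,724.3427; Kowalski 970,897.3709; Petrov 1,456,346.0564; Lindqvist 3,640,865.1409; Dube 1,699,070.3991.
Held at cap: Lindqvist ($2,330,200.00); balance $5,679,703.31 reallocated over remaining profit-interest units 18.
Redistributed shares: Orozco 315,539.0728 → $315,539.07; Kowalski 1,262,156.2911 → $1,262,156.29; Petrov 1,893,234.4367 → $1,893,234.44; Dube 2,208,773.5094 → $2,208,773.51.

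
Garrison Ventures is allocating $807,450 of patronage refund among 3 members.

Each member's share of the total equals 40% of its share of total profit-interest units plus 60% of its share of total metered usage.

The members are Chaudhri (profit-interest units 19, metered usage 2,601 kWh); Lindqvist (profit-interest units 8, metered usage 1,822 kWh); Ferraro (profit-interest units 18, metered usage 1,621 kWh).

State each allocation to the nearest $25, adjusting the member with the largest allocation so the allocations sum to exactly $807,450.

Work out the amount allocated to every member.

Chaudhri: $344,850; Lindqvist: $203,475; Ferraro: $259,125

Profit-interest units total 45; metered usage total 6,044.
Blended shares (40% profit-interest units + 60% metered usage): Chaudhri 0.4271; Lindqvist 0.2520; Ferraro 0.3209.
Raw shares: Chaudhri 344,858.16; Lindqvist 203,465.05; Ferraro 259,126.79.
After rounding ($25): Chaudhri $344,850; Lindqvist $203,475; Ferraro $259,125. Sum = $807,450.
Rounded total matches; no reconciliation needed.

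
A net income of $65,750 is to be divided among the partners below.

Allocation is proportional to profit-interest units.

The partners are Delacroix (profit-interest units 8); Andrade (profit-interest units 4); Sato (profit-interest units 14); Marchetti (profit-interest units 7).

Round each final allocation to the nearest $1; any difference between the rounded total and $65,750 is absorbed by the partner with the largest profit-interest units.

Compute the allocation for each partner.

Sum of profit-interest units: 8 + 4 + 14 + 7 = 33.
Proportional shares: Delacroix 15,939.39; Andrade 7,969.70; Sato 27,893.94; Marchetti 13,946.97.
After rounding ($1): Delacroix $15,939; Andrade $7,970; Sato $27,894; Marchetti $13,947. Sum = $65,750.
Rounded total matches; no reconciliation needed.

Delacroix: $15,939; Andrade: $7,970; Sato: $27,894; Marchetti: $13,947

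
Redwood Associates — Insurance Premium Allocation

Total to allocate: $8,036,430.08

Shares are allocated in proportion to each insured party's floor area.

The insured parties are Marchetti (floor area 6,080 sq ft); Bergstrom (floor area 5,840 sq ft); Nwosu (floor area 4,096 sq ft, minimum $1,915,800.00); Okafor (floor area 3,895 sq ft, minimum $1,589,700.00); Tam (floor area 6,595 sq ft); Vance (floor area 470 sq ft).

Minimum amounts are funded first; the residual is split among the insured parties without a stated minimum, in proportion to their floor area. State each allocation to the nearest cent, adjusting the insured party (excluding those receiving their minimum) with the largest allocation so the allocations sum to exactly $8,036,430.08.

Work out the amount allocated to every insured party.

Marchetti: $1,451,043.19; Bergstrom: $1,393,765.17; Nwosu: $1,915,800.00; Okafor: $1,589,700.00; Tam: $1,573,952.26; Vance: $112,169.46

Minimums first: Nwosu $1,915,800.00; Okafor $1,589,700.00. Balance $4,530,930.08.
Balance split over remaining floor area 18,985: Marchetti 1,451,043.1860 → $1,451,043.19; Bergstrom 1,393,765.1655 → $1,393,765.17; Tam 1,573,952.2717 → $1,573,952.27; Vance 112,169.4568 → $112,169.46.
Rounding difference −$0.01 applied to Tam → $1,573,952.26.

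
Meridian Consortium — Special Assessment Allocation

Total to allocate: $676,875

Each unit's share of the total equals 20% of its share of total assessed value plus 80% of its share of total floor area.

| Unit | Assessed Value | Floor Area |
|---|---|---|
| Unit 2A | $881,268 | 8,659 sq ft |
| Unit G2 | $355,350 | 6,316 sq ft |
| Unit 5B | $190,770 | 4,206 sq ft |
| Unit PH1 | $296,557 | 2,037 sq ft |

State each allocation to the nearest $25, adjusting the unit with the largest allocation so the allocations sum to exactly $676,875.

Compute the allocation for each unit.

Unit 2A: $290,175; Unit G2: $189,100; Unit 5B: $122,325; Unit PH1: $75,275

Assessed value total 1,723,945; floor area total 21,218.
Composite weights (20% assessed value + 80% floor area): Unit 2A 0.4287; Unit G2 0.2794; Unit 5B 0.1807; Unit PH1 0.1112.
Raw shares: Unit 2A 290,187.17; Unit G2 189,093.59; Unit 5B 122,320.88; Unit PH1 75,273.36.
Rounded to nearest $25: Unit 2A $290,175; Unit G2 $189,100; Unit 5B $122,325; Unit PH1 $75,275. Sum = $676,875.
No rounding difference to absorb.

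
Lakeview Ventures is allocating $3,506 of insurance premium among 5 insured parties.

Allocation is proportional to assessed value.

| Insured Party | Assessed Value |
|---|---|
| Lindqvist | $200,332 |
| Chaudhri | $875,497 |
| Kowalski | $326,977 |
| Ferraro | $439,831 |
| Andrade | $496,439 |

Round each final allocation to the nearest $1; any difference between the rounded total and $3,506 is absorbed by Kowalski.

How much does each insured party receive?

Sum of assessed value: 2,339,076.
Raw shares: Lindqvist 200,332/2,339,076 × $3,506 = 300.27; Chaudhri 875,497/2,339,076 × $3,506 = 1,312.27; Kowalski 326,977/2,339,076 × $3,506 = 490.10; Ferraro 439,831/2,339,076 × $3,506 = 659.25; Andrade 496,439/2,339,076 × $3,506 = 744.10.
Rounded to nearest $1: Lindqvist $300; Chaudhri $1,312; Kowalski $490; Ferraro $659; Andrade $744. Sum = $3,505.
Difference $3,506 − $3,505 = +$1 applied to Kowalski: Kowalski becomes $491.

Lindqvist: $300; Chaudhri: $1,312; Kowalski: $491; Ferraro: $659; Andrade: $744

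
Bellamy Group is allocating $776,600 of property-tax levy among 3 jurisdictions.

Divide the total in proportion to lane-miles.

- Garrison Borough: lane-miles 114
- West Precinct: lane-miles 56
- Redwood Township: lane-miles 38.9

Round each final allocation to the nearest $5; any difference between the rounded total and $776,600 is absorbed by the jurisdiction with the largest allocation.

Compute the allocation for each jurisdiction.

Combined lane-miles = 208.9.
Proportional shares: Garrison Borough 114/208.9 × $776,600 = 423,802.78; West Precinct 56/208.9 × $776,600 = 208,183.82; Redwood Township 38.9/208.9 × $776,600 = 144,613.40.
Rounded to nearest $5: Garrison Borough $423,805; West Precinct $208,185; Redwood Township $144,615. Sum = $776,605.
Difference $776,600 − $776,605 = −$5 applied to largest allocation (Garrison Borough): Garrison Borough becomes $423,800.

Garrison Borough: $423,800 | West Precinct: $208,185 | Redwood Township: $144,615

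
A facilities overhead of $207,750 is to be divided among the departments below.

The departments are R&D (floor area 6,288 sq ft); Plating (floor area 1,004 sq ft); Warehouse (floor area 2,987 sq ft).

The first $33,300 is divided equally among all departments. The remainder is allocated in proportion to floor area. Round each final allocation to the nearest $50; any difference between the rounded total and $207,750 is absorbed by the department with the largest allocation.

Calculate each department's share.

First tranche $33,300 split equally: $11,100 each.
Remainder $174,450 by floor area (total 10,279): R&D 106,716.76 → $106,700; Plating 17,039.38 → $17,050; Warehouse 50,693.86 → $50,700.
Totals: R&D $11,100 + $106,700 = $117,800; Plating $11,100 + $17,050 = $28,150; Warehouse $11,100 + $50,700 = $61,800.

R&D: $117,800; Plating: $28,150; Warehouse: $61,800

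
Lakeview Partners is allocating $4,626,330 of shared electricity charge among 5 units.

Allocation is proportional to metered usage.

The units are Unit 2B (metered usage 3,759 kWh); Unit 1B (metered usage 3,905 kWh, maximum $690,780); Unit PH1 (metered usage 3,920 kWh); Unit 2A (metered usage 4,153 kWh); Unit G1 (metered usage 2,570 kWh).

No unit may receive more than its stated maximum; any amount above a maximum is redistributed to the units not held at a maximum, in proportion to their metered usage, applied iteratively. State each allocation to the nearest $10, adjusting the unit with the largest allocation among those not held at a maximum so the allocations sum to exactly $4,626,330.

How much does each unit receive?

Unit 2B: $1,027,200 | Unit 1B: $690,780 | Unit PH1: $1,071,200 | Unit 2A: $1,134,860 | Unit G1: $702,290

Total metered usage = 18,307.
Proportional shares (ignoring caps): Unit 2B 949,930.33; Unit 1B 986,825.73; Unit PH1 990,616.35; Unit 2A 1,049,497.38; Unit G1 649,460.21.
Cap binds for Unit 1B ($690,780); residual $3,935,550 reallocated over remaining metered usage 14,402.
Shares after redistribution: Unit 2B 1,027,199.86 → $1,027,200; Unit PH1 1,071,195.39 → $1,071,200; Unit 2A 1,134,865.93 → $1,134,870; Unit G1 702,288.81 → $702,290.
Rounding difference −$10 applied to Unit 2A → $1,134,860.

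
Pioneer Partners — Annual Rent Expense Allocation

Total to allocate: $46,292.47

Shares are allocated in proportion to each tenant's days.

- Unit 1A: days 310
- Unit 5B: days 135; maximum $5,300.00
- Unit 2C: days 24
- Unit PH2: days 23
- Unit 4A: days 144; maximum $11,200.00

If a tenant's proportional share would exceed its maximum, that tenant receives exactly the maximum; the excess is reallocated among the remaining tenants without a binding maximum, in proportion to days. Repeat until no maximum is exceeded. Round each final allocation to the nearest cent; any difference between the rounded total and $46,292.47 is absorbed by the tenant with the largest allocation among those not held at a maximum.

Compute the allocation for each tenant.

Unit 1A: $25,870.21 | Unit 5B: $5,300.00 | Unit 2C: $2,002.86 | Unit PH2: $1,919.40 | Unit 4A: $11,200.00

Total days = 636.
Proportional shares (ignoring caps): Unit 1A 22,563.9398; Unit 5B 9,826.2318; Unit 2C 1,746.8857; Unit PH2 1,674.0988; Unit 4A 10,481.3140.
Capped: Unit 5B ($5,300.00); residual $40,992.47 reallocated over remaining days 501.
Capped: Unit 4A ($11,200.00); residual $29,792.47 reallocated over remaining days 357.
Remaining shares: Unit 1A 25,870.2120 → $25,870.21; Unit 2C 2,002.8551 → $2,002.86; Unit PH2 1,919.4028 → $1,919.40.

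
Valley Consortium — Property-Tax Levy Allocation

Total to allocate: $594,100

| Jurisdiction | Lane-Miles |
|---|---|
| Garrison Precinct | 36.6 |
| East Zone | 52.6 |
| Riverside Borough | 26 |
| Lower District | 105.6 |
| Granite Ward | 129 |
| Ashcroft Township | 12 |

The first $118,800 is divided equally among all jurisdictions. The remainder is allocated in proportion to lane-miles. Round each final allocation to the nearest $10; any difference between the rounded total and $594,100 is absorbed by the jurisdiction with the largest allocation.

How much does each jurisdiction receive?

Garrison Precinct: $67,880; East Zone: $88,900; Riverside Borough: $53,960; Lower District: $158,530; Granite Ward: $189,270; Ashcroft Township: $35,560

$118,800 shared equally gives $19,800 per jurisdiction.
Remainder $475,300 by lane-miles (total 361.8): Garrison Precinct 48,081.76 → $48,080; East Zone 69,101.11 → $69,100; Riverside Borough 34,156.44 → $34,160; Lower District 138,727.69 → $138,730; Granite Ward 169,468.49 → $169,470; Ashcroft Township 15,764.51 → $15,760.
Totals: Garrison Precinct $19,800 + $48,080 = $67,880; East Zone $19,800 + $69,100 = $88,900; Riverside Borough $19,800 + $34,160 = $53,960; Lower District $19,800 + $138,730 = $158,530; Granite Ward $19,800 + $169,470 = $189,270; Ashcroft Township $19,800 + $15,760 = $35,560.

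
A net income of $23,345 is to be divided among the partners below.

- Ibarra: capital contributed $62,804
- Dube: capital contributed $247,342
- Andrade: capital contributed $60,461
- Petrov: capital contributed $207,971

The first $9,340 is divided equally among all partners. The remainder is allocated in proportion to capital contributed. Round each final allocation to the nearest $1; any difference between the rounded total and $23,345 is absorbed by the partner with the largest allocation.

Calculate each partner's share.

First tranche $9,340 split equally: $2,335 each.
Remainder $14,005 by capital contributed (total 578,578): Ibarra 1,520.23 → $1,520; Dube 5,987.14 → $5,987; Andrade 1,463.51 → $1,464; Petrov 5,034.12 → $5,034.
Totals: Ibarra $2,335 + $1,520 = $3,855; Dube $2,335 + $5,987 = $8,322; Andrade $2,335 + $1,464 = $3,799; Petrov $2,335 + $5,034 = $7,369.

Ibarra: $3,855 · Dube: $8,322 · Andrade: $3,799 · Petrov: $7,369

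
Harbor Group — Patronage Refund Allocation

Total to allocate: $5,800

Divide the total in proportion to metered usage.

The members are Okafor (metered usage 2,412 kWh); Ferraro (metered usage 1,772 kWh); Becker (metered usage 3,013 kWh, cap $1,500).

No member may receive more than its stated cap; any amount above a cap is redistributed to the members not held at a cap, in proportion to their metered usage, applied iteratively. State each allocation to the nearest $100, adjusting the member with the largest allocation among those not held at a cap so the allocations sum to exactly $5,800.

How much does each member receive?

Okafor: $2,500 | Ferraro: $1,800 | Becker: $1,500

Combined metered usage = 7,197.
Pro-rata shares before constraints: Okafor 1,943.81; Ferraro 1,428.04; Becker 2,428.15.
Capped: Becker ($1,500); remaining pool $4,300 reallocated over remaining metered usage 4,184.
Remaining shares: Okafor 2,478.87 → $2,500; Ferraro 1,821.13 → $1,800.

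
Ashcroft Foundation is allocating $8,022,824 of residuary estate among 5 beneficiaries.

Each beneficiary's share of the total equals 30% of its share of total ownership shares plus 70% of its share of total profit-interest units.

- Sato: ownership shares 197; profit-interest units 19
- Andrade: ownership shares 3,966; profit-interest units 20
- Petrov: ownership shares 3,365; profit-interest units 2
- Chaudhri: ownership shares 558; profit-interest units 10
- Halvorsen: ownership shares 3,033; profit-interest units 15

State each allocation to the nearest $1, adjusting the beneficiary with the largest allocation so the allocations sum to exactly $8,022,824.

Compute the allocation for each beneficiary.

Sato: $1,659,364 | Andrade: $2,560,301 | Petrov: $898,578 | Chaudhri: $971,692 | Halvorsen: $1,932,889

Ownership shares total 11,119; profit-interest units total 66.
Composite weights (30% ownership shares + 70% profit-interest units): Sato 0.2068; Andrade 0.3191; Petrov 0.1120; Chaudhri 0.1211; Halvorsen 0.2409.
Proportional shares: Sato 1,659,363.72; Andrade 2,560,301.66; Petrov 898,577.63; Chaudhri 971,691.68; Halvorsen 1,932,889.31.
At nearest $1: Sato $1,659,364; Andrade $2,560,302; Petrov $898,578; Chaudhri $971,692; Halvorsen $1,932,889. Sum = $8,022,825.
Difference $8,022,824 − $8,022,825 = −$1 applied to largest allocation (Andrade): Andrade becomes $2,560,301.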